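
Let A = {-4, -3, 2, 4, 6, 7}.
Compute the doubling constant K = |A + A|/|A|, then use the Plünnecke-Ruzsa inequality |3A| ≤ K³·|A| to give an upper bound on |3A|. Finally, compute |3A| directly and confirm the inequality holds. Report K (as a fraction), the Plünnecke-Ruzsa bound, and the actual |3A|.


|A| = 6.
Step 1: Compute A + A by enumerating all 36 pairs.
A + A = {-8, -7, -6, -2, -1, 0, 1, 2, 3, 4, 6, 8, 9, 10, 11, 12, 13, 14}, so |A + A| = 18.
Step 2: Doubling constant K = |A + A|/|A| = 18/6 = 18/6 ≈ 3.0000.
Step 3: Plünnecke-Ruzsa gives |3A| ≤ K³·|A| = (3.0000)³ · 6 ≈ 162.0000.
Step 4: Compute 3A = A + A + A directly by enumerating all triples (a,b,c) ∈ A³; |3A| = 32.
Step 5: Check 32 ≤ 162.0000? Yes ✓.

K = 18/6, Plünnecke-Ruzsa bound K³|A| ≈ 162.0000, |3A| = 32, inequality holds.


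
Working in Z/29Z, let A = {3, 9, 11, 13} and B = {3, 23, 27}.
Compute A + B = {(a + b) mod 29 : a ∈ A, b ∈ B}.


Work in Z/29Z: reduce every sum a + b modulo 29.
Enumerate all 12 pairs:
a = 3: 3+3=6, 3+23=26, 3+27=1
a = 9: 9+3=12, 9+23=3, 9+27=7
a = 11: 11+3=14, 11+23=5, 11+27=9
a = 13: 13+3=16, 13+23=7, 13+27=11
Distinct residues collected: {1, 3, 5, 6, 7, 9, 11, 12, 14, 16, 26}
|A + B| = 11 (out of 29 total residues).

A + B = {1, 3, 5, 6, 7, 9, 11, 12, 14, 16, 26}


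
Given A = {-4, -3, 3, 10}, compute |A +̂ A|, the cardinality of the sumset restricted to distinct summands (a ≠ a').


Restricted sumset: A +̂ A = {a + a' : a ∈ A, a' ∈ A, a ≠ a'}.
Equivalently, take A + A and drop any sum 2a that is achievable ONLY as a + a for a ∈ A (i.e. sums representable only with equal summands).
Enumerate pairs (a, a') with a < a' (symmetric, so each unordered pair gives one sum; this covers all a ≠ a'):
  -4 + -3 = -7
  -4 + 3 = -1
  -4 + 10 = 6
  -3 + 3 = 0
  -3 + 10 = 7
  3 + 10 = 13
Collected distinct sums: {-7, -1, 0, 6, 7, 13}
|A +̂ A| = 6
(Reference bound: |A +̂ A| ≥ 2|A| - 3 for |A| ≥ 2, with |A| = 4 giving ≥ 5.)

|A +̂ A| = 6


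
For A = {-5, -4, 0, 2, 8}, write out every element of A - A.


A - A = {a - a' : a, a' ∈ A}.
Compute a - a' for each ordered pair (a, a'):
a = -5: -5--5=0, -5--4=-1, -5-0=-5, -5-2=-7, -5-8=-13
a = -4: -4--5=1, -4--4=0, -4-0=-4, -4-2=-6, -4-8=-12
a = 0: 0--5=5, 0--4=4, 0-0=0, 0-2=-2, 0-8=-8
a = 2: 2--5=7, 2--4=6, 2-0=2, 2-2=0, 2-8=-6
a = 8: 8--5=13, 8--4=12, 8-0=8, 8-2=6, 8-8=0
Collecting distinct values (and noting 0 appears from a-a):
A - A = {-13, -12, -8, -7, -6, -5, -4, -2, -1, 0, 1, 2, 4, 5, 6, 7, 8, 12, 13}
|A - A| = 19

A - A = {-13, -12, -8, -7, -6, -5, -4, -2, -1, 0, 1, 2, 4, 5, 6, 7, 8, 12, 13}


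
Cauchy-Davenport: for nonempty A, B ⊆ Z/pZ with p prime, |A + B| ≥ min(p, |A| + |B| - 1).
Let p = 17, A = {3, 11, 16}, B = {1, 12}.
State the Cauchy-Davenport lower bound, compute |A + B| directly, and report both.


Cauchy-Davenport: |A + B| ≥ min(p, |A| + |B| - 1) for A, B nonempty in Z/pZ.
|A| = 3, |B| = 2, p = 17.
CD lower bound = min(17, 3 + 2 - 1) = min(17, 4) = 4.
Compute A + B mod 17 directly:
a = 3: 3+1=4, 3+12=15
a = 11: 11+1=12, 11+12=6
a = 16: 16+1=0, 16+12=11
A + B = {0, 4, 6, 11, 12, 15}, so |A + B| = 6.
Verify: 6 ≥ 4? Yes ✓.

CD lower bound = 4, actual |A + B| = 6.


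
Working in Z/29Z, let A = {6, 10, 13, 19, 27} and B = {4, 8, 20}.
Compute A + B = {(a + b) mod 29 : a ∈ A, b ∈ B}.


Work in Z/29Z: reduce every sum a + b modulo 29.
Enumerate all 15 pairs:
a = 6: 6+4=10, 6+8=14, 6+20=26
a = 10: 10+4=14, 10+8=18, 10+20=1
a = 13: 13+4=17, 13+8=21, 13+20=4
a = 19: 19+4=23, 19+8=27, 19+20=10
a = 27: 27+4=2, 27+8=6, 27+20=18
Distinct residues collected: {1, 2, 4, 6, 10, 14, 17, 18, 21, 23, 26, 27}
|A + B| = 12 (out of 29 total residues).

A + B = {1, 2, 4, 6, 10, 14, 17, 18, 21, 23, 26, 27}


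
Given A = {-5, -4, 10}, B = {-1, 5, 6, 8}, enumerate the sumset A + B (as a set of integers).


A + B = {a + b : a ∈ A, b ∈ B}.
Enumerate all |A|·|B| = 3·4 = 12 pairs (a, b) and collect distinct sums.
a = -5: -5+-1=-6, -5+5=0, -5+6=1, -5+8=3
a = -4: -4+-1=-5, -4+5=1, -4+6=2, -4+8=4
a = 10: 10+-1=9, 10+5=15, 10+6=16, 10+8=18
Collecting distinct sums: A + B = {-6, -5, 0, 1, 2, 3, 4, 9, 15, 16, 18}
|A + B| = 11

A + B = {-6, -5, 0, 1, 2, 3, 4, 9, 15, 16, 18}


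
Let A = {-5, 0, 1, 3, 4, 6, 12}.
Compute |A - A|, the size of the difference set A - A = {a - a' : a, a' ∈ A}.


A - A = {a - a' : a, a' ∈ A}; |A| = 7.
Bounds: 2|A|-1 ≤ |A - A| ≤ |A|² - |A| + 1, i.e. 13 ≤ |A - A| ≤ 43.
Note: 0 ∈ A - A always (from a - a). The set is symmetric: if d ∈ A - A then -d ∈ A - A.
Enumerate nonzero differences d = a - a' with a > a' (then include -d):
Positive differences: {1, 2, 3, 4, 5, 6, 8, 9, 11, 12, 17}
Full difference set: {0} ∪ (positive diffs) ∪ (negative diffs).
|A - A| = 1 + 2·11 = 23 (matches direct enumeration: 23).

|A - A| = 23


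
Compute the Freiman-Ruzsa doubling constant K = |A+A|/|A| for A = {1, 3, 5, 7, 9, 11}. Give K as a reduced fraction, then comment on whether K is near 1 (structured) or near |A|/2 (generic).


|A| = 6.
Compute A + A by enumerating all 36 pairs.
A + A = {2, 4, 6, 8, 10, 12, 14, 16, 18, 20, 22}, so |A + A| = 11.
K = |A + A| / |A| = 11/6 (already in lowest terms) ≈ 1.8333.
Reference: AP of size 6 gives K = 11/6 ≈ 1.8333; a fully generic set of size 6 gives K ≈ 3.5000.

|A| = 6, |A + A| = 11, K = 11/6.


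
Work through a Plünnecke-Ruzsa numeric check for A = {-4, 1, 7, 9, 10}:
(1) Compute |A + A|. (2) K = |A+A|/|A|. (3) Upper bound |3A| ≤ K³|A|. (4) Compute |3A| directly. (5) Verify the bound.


|A| = 5.
Step 1: Compute A + A by enumerating all 25 pairs.
A + A = {-8, -3, 2, 3, 5, 6, 8, 10, 11, 14, 16, 17, 18, 19, 20}, so |A + A| = 15.
Step 2: Doubling constant K = |A + A|/|A| = 15/5 = 15/5 ≈ 3.0000.
Step 3: Plünnecke-Ruzsa gives |3A| ≤ K³·|A| = (3.0000)³ · 5 ≈ 135.0000.
Step 4: Compute 3A = A + A + A directly by enumerating all triples (a,b,c) ∈ A³; |3A| = 31.
Step 5: Check 31 ≤ 135.0000? Yes ✓.

K = 15/5, Plünnecke-Ruzsa bound K³|A| ≈ 135.0000, |3A| = 31, inequality holds.


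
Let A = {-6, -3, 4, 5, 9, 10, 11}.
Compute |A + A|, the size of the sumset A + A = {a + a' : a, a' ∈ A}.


A + A = {a + a' : a, a' ∈ A}; |A| = 7.
General bounds: 2|A| - 1 ≤ |A + A| ≤ |A|(|A|+1)/2, i.e. 13 ≤ |A + A| ≤ 28.
Lower bound 2|A|-1 is attained iff A is an arithmetic progression.
Enumerate sums a + a' for a ≤ a' (symmetric, so this suffices):
a = -6: -6+-6=-12, -6+-3=-9, -6+4=-2, -6+5=-1, -6+9=3, -6+10=4, -6+11=5
a = -3: -3+-3=-6, -3+4=1, -3+5=2, -3+9=6, -3+10=7, -3+11=8
a = 4: 4+4=8, 4+5=9, 4+9=13, 4+10=14, 4+11=15
a = 5: 5+5=10, 5+9=14, 5+10=15, 5+11=16
a = 9: 9+9=18, 9+10=19, 9+11=20
a = 10: 10+10=20, 10+11=21
a = 11: 11+11=22
Distinct sums: {-12, -9, -6, -2, -1, 1, 2, 3, 4, 5, 6, 7, 8, 9, 10, 13, 14, 15, 16, 18, 19, 20, 21, 22}
|A + A| = 24

|A + A| = 24


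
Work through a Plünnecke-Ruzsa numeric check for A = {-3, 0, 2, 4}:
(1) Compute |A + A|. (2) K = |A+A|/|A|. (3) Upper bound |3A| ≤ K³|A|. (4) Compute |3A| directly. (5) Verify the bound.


|A| = 4.
Step 1: Compute A + A by enumerating all 16 pairs.
A + A = {-6, -3, -1, 0, 1, 2, 4, 6, 8}, so |A + A| = 9.
Step 2: Doubling constant K = |A + A|/|A| = 9/4 = 9/4 ≈ 2.2500.
Step 3: Plünnecke-Ruzsa gives |3A| ≤ K³·|A| = (2.2500)³ · 4 ≈ 45.5625.
Step 4: Compute 3A = A + A + A directly by enumerating all triples (a,b,c) ∈ A³; |3A| = 16.
Step 5: Check 16 ≤ 45.5625? Yes ✓.

K = 9/4, Plünnecke-Ruzsa bound K³|A| ≈ 45.5625, |3A| = 16, inequality holds.


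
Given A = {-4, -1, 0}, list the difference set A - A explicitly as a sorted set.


A - A = {a - a' : a, a' ∈ A}.
Compute a - a' for each ordered pair (a, a'):
a = -4: -4--4=0, -4--1=-3, -4-0=-4
a = -1: -1--4=3, -1--1=0, -1-0=-1
a = 0: 0--4=4, 0--1=1, 0-0=0
Collecting distinct values (and noting 0 appears from a-a):
A - A = {-4, -3, -1, 0, 1, 3, 4}
|A - A| = 7

A - A = {-4, -3, -1, 0, 1, 3, 4}


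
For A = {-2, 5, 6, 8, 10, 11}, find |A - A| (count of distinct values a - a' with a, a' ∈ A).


A - A = {a - a' : a, a' ∈ A}; |A| = 6.
Bounds: 2|A|-1 ≤ |A - A| ≤ |A|² - |A| + 1, i.e. 11 ≤ |A - A| ≤ 31.
Note: 0 ∈ A - A always (from a - a). The set is symmetric: if d ∈ A - A then -d ∈ A - A.
Enumerate nonzero differences d = a - a' with a > a' (then include -d):
Positive differences: {1, 2, 3, 4, 5, 6, 7, 8, 10, 12, 13}
Full difference set: {0} ∪ (positive diffs) ∪ (negative diffs).
|A - A| = 1 + 2·11 = 23 (matches direct enumeration: 23).

|A - A| = 23


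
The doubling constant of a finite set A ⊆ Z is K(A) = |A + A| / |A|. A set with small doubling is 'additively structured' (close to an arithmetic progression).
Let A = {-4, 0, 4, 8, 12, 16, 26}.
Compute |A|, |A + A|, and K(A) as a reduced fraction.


|A| = 7.
Compute A + A by enumerating all 49 pairs.
A + A = {-8, -4, 0, 4, 8, 12, 16, 20, 22, 24, 26, 28, 30, 32, 34, 38, 42, 52}, so |A + A| = 18.
K = |A + A| / |A| = 18/7 (already in lowest terms) ≈ 2.5714.
Reference: AP of size 7 gives K = 13/7 ≈ 1.8571; a fully generic set of size 7 gives K ≈ 4.0000.

|A| = 7, |A + A| = 18, K = 18/7.


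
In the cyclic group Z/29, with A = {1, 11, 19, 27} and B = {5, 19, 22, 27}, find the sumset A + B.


Work in Z/29Z: reduce every sum a + b modulo 29.
Enumerate all 16 pairs:
a = 1: 1+5=6, 1+19=20, 1+22=23, 1+27=28
a = 11: 11+5=16, 11+19=1, 11+22=4, 11+27=9
a = 19: 19+5=24, 19+19=9, 19+22=12, 19+27=17
a = 27: 27+5=3, 27+19=17, 27+22=20, 27+27=25
Distinct residues collected: {1, 3, 4, 6, 9, 12, 16, 17, 20, 23, 24, 25, 28}
|A + B| = 13 (out of 29 total residues).

A + B = {1, 3, 4, 6, 9, 12, 16, 17, 20, 23, 24, 25, 28}


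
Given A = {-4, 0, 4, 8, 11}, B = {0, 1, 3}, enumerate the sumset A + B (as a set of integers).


A + B = {a + b : a ∈ A, b ∈ B}.
Enumerate all |A|·|B| = 5·3 = 15 pairs (a, b) and collect distinct sums.
a = -4: -4+0=-4, -4+1=-3, -4+3=-1
a = 0: 0+0=0, 0+1=1, 0+3=3
a = 4: 4+0=4, 4+1=5, 4+3=7
a = 8: 8+0=8, 8+1=9, 8+3=11
a = 11: 11+0=11, 11+1=12, 11+3=14
Collecting distinct sums: A + B = {-4, -3, -1, 0, 1, 3, 4, 5, 7, 8, 9, 11, 12, 14}
|A + B| = 14

A + B = {-4, -3, -1, 0, 1, 3, 4, 5, 7, 8, 9, 11, 12, 14}


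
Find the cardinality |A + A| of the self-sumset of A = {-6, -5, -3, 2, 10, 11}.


A + A = {a + a' : a, a' ∈ A}; |A| = 6.
General bounds: 2|A| - 1 ≤ |A + A| ≤ |A|(|A|+1)/2, i.e. 11 ≤ |A + A| ≤ 21.
Lower bound 2|A|-1 is attained iff A is an arithmetic progression.
Enumerate sums a + a' for a ≤ a' (symmetric, so this suffices):
a = -6: -6+-6=-12, -6+-5=-11, -6+-3=-9, -6+2=-4, -6+10=4, -6+11=5
a = -5: -5+-5=-10, -5+-3=-8, -5+2=-3, -5+10=5, -5+11=6
a = -3: -3+-3=-6, -3+2=-1, -3+10=7, -3+11=8
a = 2: 2+2=4, 2+10=12, 2+11=13
a = 10: 10+10=20, 10+11=21
a = 11: 11+11=22
Distinct sums: {-12, -11, -10, -9, -8, -6, -4, -3, -1, 4, 5, 6, 7, 8, 12, 13, 20, 21, 22}
|A + A| = 19

|A + A| = 19


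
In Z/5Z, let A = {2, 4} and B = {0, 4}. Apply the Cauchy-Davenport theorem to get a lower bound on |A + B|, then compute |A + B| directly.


Cauchy-Davenport: |A + B| ≥ min(p, |A| + |B| - 1) for A, B nonempty in Z/pZ.
|A| = 2, |B| = 2, p = 5.
CD lower bound = min(5, 2 + 2 - 1) = min(5, 3) = 3.
Compute A + B mod 5 directly:
a = 2: 2+0=2, 2+4=1
a = 4: 4+0=4, 4+4=3
A + B = {1, 2, 3, 4}, so |A + B| = 4.
Verify: 4 ≥ 3? Yes ✓.

CD lower bound = 3, actual |A + B| = 4.


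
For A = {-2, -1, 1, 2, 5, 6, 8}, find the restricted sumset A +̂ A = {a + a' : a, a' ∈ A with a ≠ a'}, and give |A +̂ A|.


Restricted sumset: A +̂ A = {a + a' : a ∈ A, a' ∈ A, a ≠ a'}.
Equivalently, take A + A and drop any sum 2a that is achievable ONLY as a + a for a ∈ A (i.e. sums representable only with equal summands).
Enumerate pairs (a, a') with a < a' (symmetric, so each unordered pair gives one sum; this covers all a ≠ a'):
  -2 + -1 = -3
  -2 + 1 = -1
  -2 + 2 = 0
  -2 + 5 = 3
  -2 + 6 = 4
  -2 + 8 = 6
  -1 + 1 = 0
  -1 + 2 = 1
  -1 + 5 = 4
  -1 + 6 = 5
  -1 + 8 = 7
  1 + 2 = 3
  1 + 5 = 6
  1 + 6 = 7
  1 + 8 = 9
  2 + 5 = 7
  2 + 6 = 8
  2 + 8 = 10
  5 + 6 = 11
  5 + 8 = 13
  6 + 8 = 14
Collected distinct sums: {-3, -1, 0, 1, 3, 4, 5, 6, 7, 8, 9, 10, 11, 13, 14}
|A +̂ A| = 15
(Reference bound: |A +̂ A| ≥ 2|A| - 3 for |A| ≥ 2, with |A| = 7 giving ≥ 11.)

|A +̂ A| = 15


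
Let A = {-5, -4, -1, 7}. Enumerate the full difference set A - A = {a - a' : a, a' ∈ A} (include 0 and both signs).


A - A = {a - a' : a, a' ∈ A}.
Compute a - a' for each ordered pair (a, a'):
a = -5: -5--5=0, -5--4=-1, -5--1=-4, -5-7=-12
a = -4: -4--5=1, -4--4=0, -4--1=-3, -4-7=-11
a = -1: -1--5=4, -1--4=3, -1--1=0, -1-7=-8
a = 7: 7--5=12, 7--4=11, 7--1=8, 7-7=0
Collecting distinct values (and noting 0 appears from a-a):
A - A = {-12, -11, -8, -4, -3, -1, 0, 1, 3, 4, 8, 11, 12}
|A - A| = 13

A - A = {-12, -11, -8, -4, -3, -1, 0, 1, 3, 4, 8, 11, 12}


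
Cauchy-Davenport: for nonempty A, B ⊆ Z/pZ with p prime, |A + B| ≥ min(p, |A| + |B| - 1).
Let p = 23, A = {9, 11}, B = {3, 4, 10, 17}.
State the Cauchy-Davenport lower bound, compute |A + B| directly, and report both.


Cauchy-Davenport: |A + B| ≥ min(p, |A| + |B| - 1) for A, B nonempty in Z/pZ.
|A| = 2, |B| = 4, p = 23.
CD lower bound = min(23, 2 + 4 - 1) = min(23, 5) = 5.
Compute A + B mod 23 directly:
a = 9: 9+3=12, 9+4=13, 9+10=19, 9+17=3
a = 11: 11+3=14, 11+4=15, 11+10=21, 11+17=5
A + B = {3, 5, 12, 13, 14, 15, 19, 21}, so |A + B| = 8.
Verify: 8 ≥ 5? Yes ✓.

CD lower bound = 5, actual |A + B| = 8.


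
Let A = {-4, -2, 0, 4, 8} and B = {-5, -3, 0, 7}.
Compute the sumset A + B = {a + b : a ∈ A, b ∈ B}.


A + B = {a + b : a ∈ A, b ∈ B}.
Enumerate all |A|·|B| = 5·4 = 20 pairs (a, b) and collect distinct sums.
a = -4: -4+-5=-9, -4+-3=-7, -4+0=-4, -4+7=3
a = -2: -2+-5=-7, -2+-3=-5, -2+0=-2, -2+7=5
a = 0: 0+-5=-5, 0+-3=-3, 0+0=0, 0+7=7
a = 4: 4+-5=-1, 4+-3=1, 4+0=4, 4+7=11
a = 8: 8+-5=3, 8+-3=5, 8+0=8, 8+7=15
Collecting distinct sums: A + B = {-9, -7, -5, -4, -3, -2, -1, 0, 1, 3, 4, 5, 7, 8, 11, 15}
|A + B| = 16

A + B = {-9, -7, -5, -4, -3, -2, -1, 0, 1, 3, 4, 5, 7, 8, 11, 15}


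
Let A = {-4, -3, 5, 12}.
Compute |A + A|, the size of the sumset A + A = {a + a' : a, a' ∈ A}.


A + A = {a + a' : a, a' ∈ A}; |A| = 4.
General bounds: 2|A| - 1 ≤ |A + A| ≤ |A|(|A|+1)/2, i.e. 7 ≤ |A + A| ≤ 10.
Lower bound 2|A|-1 is attained iff A is an arithmetic progression.
Enumerate sums a + a' for a ≤ a' (symmetric, so this suffices):
a = -4: -4+-4=-8, -4+-3=-7, -4+5=1, -4+12=8
a = -3: -3+-3=-6, -3+5=2, -3+12=9
a = 5: 5+5=10, 5+12=17
a = 12: 12+12=24
Distinct sums: {-8, -7, -6, 1, 2, 8, 9, 10, 17, 24}
|A + A| = 10

|A + A| = 10


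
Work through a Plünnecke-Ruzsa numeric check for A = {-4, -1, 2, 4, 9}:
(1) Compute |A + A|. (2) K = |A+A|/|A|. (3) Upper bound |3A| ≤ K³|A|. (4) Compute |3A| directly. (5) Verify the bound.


|A| = 5.
Step 1: Compute A + A by enumerating all 25 pairs.
A + A = {-8, -5, -2, 0, 1, 3, 4, 5, 6, 8, 11, 13, 18}, so |A + A| = 13.
Step 2: Doubling constant K = |A + A|/|A| = 13/5 = 13/5 ≈ 2.6000.
Step 3: Plünnecke-Ruzsa gives |3A| ≤ K³·|A| = (2.6000)³ · 5 ≈ 87.8800.
Step 4: Compute 3A = A + A + A directly by enumerating all triples (a,b,c) ∈ A³; |3A| = 25.
Step 5: Check 25 ≤ 87.8800? Yes ✓.

K = 13/5, Plünnecke-Ruzsa bound K³|A| ≈ 87.8800, |3A| = 25, inequality holds.


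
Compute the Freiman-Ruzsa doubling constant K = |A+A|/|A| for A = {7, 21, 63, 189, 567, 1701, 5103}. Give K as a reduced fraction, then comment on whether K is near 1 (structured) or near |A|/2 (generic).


|A| = 7.
Compute A + A by enumerating all 49 pairs.
A + A = {14, 28, 42, 70, 84, 126, 196, 210, 252, 378, 574, 588, 630, 756, 1134, 1708, 1722, 1764, 1890, 2268, 3402, 5110, 5124, 5166, 5292, 5670, 6804, 10206}, so |A + A| = 28.
K = |A + A| / |A| = 28/7 = 4/1 ≈ 4.0000.
Reference: AP of size 7 gives K = 13/7 ≈ 1.8571; a fully generic set of size 7 gives K ≈ 4.0000.

|A| = 7, |A + A| = 28, K = 28/7 = 4/1.


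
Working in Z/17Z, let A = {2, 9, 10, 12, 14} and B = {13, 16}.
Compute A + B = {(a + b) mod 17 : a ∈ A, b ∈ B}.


Work in Z/17Z: reduce every sum a + b modulo 17.
Enumerate all 10 pairs:
a = 2: 2+13=15, 2+16=1
a = 9: 9+13=5, 9+16=8
a = 10: 10+13=6, 10+16=9
a = 12: 12+13=8, 12+16=11
a = 14: 14+13=10, 14+16=13
Distinct residues collected: {1, 5, 6, 8, 9, 10, 11, 13, 15}
|A + B| = 9 (out of 17 total residues).

A + B = {1, 5, 6, 8, 9, 10, 11, 13, 15}


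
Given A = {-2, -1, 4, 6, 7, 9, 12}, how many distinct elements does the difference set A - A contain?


A - A = {a - a' : a, a' ∈ A}; |A| = 7.
Bounds: 2|A|-1 ≤ |A - A| ≤ |A|² - |A| + 1, i.e. 13 ≤ |A - A| ≤ 43.
Note: 0 ∈ A - A always (from a - a). The set is symmetric: if d ∈ A - A then -d ∈ A - A.
Enumerate nonzero differences d = a - a' with a > a' (then include -d):
Positive differences: {1, 2, 3, 5, 6, 7, 8, 9, 10, 11, 13, 14}
Full difference set: {0} ∪ (positive diffs) ∪ (negative diffs).
|A - A| = 1 + 2·12 = 25 (matches direct enumeration: 25).

|A - A| = 25


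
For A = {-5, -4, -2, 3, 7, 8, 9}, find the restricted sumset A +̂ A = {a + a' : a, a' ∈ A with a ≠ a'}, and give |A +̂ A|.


Restricted sumset: A +̂ A = {a + a' : a ∈ A, a' ∈ A, a ≠ a'}.
Equivalently, take A + A and drop any sum 2a that is achievable ONLY as a + a for a ∈ A (i.e. sums representable only with equal summands).
Enumerate pairs (a, a') with a < a' (symmetric, so each unordered pair gives one sum; this covers all a ≠ a'):
  -5 + -4 = -9
  -5 + -2 = -7
  -5 + 3 = -2
  -5 + 7 = 2
  -5 + 8 = 3
  -5 + 9 = 4
  -4 + -2 = -6
  -4 + 3 = -1
  -4 + 7 = 3
  -4 + 8 = 4
  -4 + 9 = 5
  -2 + 3 = 1
  -2 + 7 = 5
  -2 + 8 = 6
  -2 + 9 = 7
  3 + 7 = 10
  3 + 8 = 11
  3 + 9 = 12
  7 + 8 = 15
  7 + 9 = 16
  8 + 9 = 17
Collected distinct sums: {-9, -7, -6, -2, -1, 1, 2, 3, 4, 5, 6, 7, 10, 11, 12, 15, 16, 17}
|A +̂ A| = 18
(Reference bound: |A +̂ A| ≥ 2|A| - 3 for |A| ≥ 2, with |A| = 7 giving ≥ 11.)

|A +̂ A| = 18


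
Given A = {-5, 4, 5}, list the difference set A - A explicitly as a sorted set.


A - A = {a - a' : a, a' ∈ A}.
Compute a - a' for each ordered pair (a, a'):
a = -5: -5--5=0, -5-4=-9, -5-5=-10
a = 4: 4--5=9, 4-4=0, 4-5=-1
a = 5: 5--5=10, 5-4=1, 5-5=0
Collecting distinct values (and noting 0 appears from a-a):
A - A = {-10, -9, -1, 0, 1, 9, 10}
|A - A| = 7

A - A = {-10, -9, -1, 0, 1, 9, 10}


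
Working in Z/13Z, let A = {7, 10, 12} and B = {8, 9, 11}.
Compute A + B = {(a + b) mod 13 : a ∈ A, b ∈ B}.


Work in Z/13Z: reduce every sum a + b modulo 13.
Enumerate all 9 pairs:
a = 7: 7+8=2, 7+9=3, 7+11=5
a = 10: 10+8=5, 10+9=6, 10+11=8
a = 12: 12+8=7, 12+9=8, 12+11=10
Distinct residues collected: {2, 3, 5, 6, 7, 8, 10}
|A + B| = 7 (out of 13 total residues).

A + B = {2, 3, 5, 6, 7, 8, 10}


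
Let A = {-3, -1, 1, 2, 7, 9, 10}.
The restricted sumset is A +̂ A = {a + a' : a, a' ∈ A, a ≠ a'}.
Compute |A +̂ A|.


Restricted sumset: A +̂ A = {a + a' : a ∈ A, a' ∈ A, a ≠ a'}.
Equivalently, take A + A and drop any sum 2a that is achievable ONLY as a + a for a ∈ A (i.e. sums representable only with equal summands).
Enumerate pairs (a, a') with a < a' (symmetric, so each unordered pair gives one sum; this covers all a ≠ a'):
  -3 + -1 = -4
  -3 + 1 = -2
  -3 + 2 = -1
  -3 + 7 = 4
  -3 + 9 = 6
  -3 + 10 = 7
  -1 + 1 = 0
  -1 + 2 = 1
  -1 + 7 = 6
  -1 + 9 = 8
  -1 + 10 = 9
  1 + 2 = 3
  1 + 7 = 8
  1 + 9 = 10
  1 + 10 = 11
  2 + 7 = 9
  2 + 9 = 11
  2 + 10 = 12
  7 + 9 = 16
  7 + 10 = 17
  9 + 10 = 19
Collected distinct sums: {-4, -2, -1, 0, 1, 3, 4, 6, 7, 8, 9, 10, 11, 12, 16, 17, 19}
|A +̂ A| = 17
(Reference bound: |A +̂ A| ≥ 2|A| - 3 for |A| ≥ 2, with |A| = 7 giving ≥ 11.)

|A +̂ A| = 17


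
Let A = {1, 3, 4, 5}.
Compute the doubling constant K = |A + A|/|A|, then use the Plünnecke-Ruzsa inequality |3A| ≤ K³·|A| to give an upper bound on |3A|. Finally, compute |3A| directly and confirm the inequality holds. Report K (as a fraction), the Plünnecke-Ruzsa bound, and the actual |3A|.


|A| = 4.
Step 1: Compute A + A by enumerating all 16 pairs.
A + A = {2, 4, 5, 6, 7, 8, 9, 10}, so |A + A| = 8.
Step 2: Doubling constant K = |A + A|/|A| = 8/4 = 8/4 ≈ 2.0000.
Step 3: Plünnecke-Ruzsa gives |3A| ≤ K³·|A| = (2.0000)³ · 4 ≈ 32.0000.
Step 4: Compute 3A = A + A + A directly by enumerating all triples (a,b,c) ∈ A³; |3A| = 12.
Step 5: Check 12 ≤ 32.0000? Yes ✓.

K = 8/4, Plünnecke-Ruzsa bound K³|A| ≈ 32.0000, |3A| = 12, inequality holds.


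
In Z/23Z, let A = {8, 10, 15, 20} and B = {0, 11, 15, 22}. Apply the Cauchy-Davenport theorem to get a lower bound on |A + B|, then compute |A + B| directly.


Cauchy-Davenport: |A + B| ≥ min(p, |A| + |B| - 1) for A, B nonempty in Z/pZ.
|A| = 4, |B| = 4, p = 23.
CD lower bound = min(23, 4 + 4 - 1) = min(23, 7) = 7.
Compute A + B mod 23 directly:
a = 8: 8+0=8, 8+11=19, 8+15=0, 8+22=7
a = 10: 10+0=10, 10+11=21, 10+15=2, 10+22=9
a = 15: 15+0=15, 15+11=3, 15+15=7, 15+22=14
a = 20: 20+0=20, 20+11=8, 20+15=12, 20+22=19
A + B = {0, 2, 3, 7, 8, 9, 10, 12, 14, 15, 19, 20, 21}, so |A + B| = 13.
Verify: 13 ≥ 7? Yes ✓.

CD lower bound = 7, actual |A + B| = 13.


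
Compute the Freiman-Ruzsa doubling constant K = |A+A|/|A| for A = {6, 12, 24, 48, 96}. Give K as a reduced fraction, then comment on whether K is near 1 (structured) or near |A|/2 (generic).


|A| = 5.
Compute A + A by enumerating all 25 pairs.
A + A = {12, 18, 24, 30, 36, 48, 54, 60, 72, 96, 102, 108, 120, 144, 192}, so |A + A| = 15.
K = |A + A| / |A| = 15/5 = 3/1 ≈ 3.0000.
Reference: AP of size 5 gives K = 9/5 ≈ 1.8000; a fully generic set of size 5 gives K ≈ 3.0000.

|A| = 5, |A + A| = 15, K = 15/5 = 3/1.


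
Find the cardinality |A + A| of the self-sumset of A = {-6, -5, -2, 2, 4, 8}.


A + A = {a + a' : a, a' ∈ A}; |A| = 6.
General bounds: 2|A| - 1 ≤ |A + A| ≤ |A|(|A|+1)/2, i.e. 11 ≤ |A + A| ≤ 21.
Lower bound 2|A|-1 is attained iff A is an arithmetic progression.
Enumerate sums a + a' for a ≤ a' (symmetric, so this suffices):
a = -6: -6+-6=-12, -6+-5=-11, -6+-2=-8, -6+2=-4, -6+4=-2, -6+8=2
a = -5: -5+-5=-10, -5+-2=-7, -5+2=-3, -5+4=-1, -5+8=3
a = -2: -2+-2=-4, -2+2=0, -2+4=2, -2+8=6
a = 2: 2+2=4, 2+4=6, 2+8=10
a = 4: 4+4=8, 4+8=12
a = 8: 8+8=16
Distinct sums: {-12, -11, -10, -8, -7, -4, -3, -2, -1, 0, 2, 3, 4, 6, 8, 10, 12, 16}
|A + A| = 18

|A + A| = 18


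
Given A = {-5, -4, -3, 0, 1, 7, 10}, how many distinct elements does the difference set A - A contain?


A - A = {a - a' : a, a' ∈ A}; |A| = 7.
Bounds: 2|A|-1 ≤ |A - A| ≤ |A|² - |A| + 1, i.e. 13 ≤ |A - A| ≤ 43.
Note: 0 ∈ A - A always (from a - a). The set is symmetric: if d ∈ A - A then -d ∈ A - A.
Enumerate nonzero differences d = a - a' with a > a' (then include -d):
Positive differences: {1, 2, 3, 4, 5, 6, 7, 9, 10, 11, 12, 13, 14, 15}
Full difference set: {0} ∪ (positive diffs) ∪ (negative diffs).
|A - A| = 1 + 2·14 = 29 (matches direct enumeration: 29).

|A - A| = 29


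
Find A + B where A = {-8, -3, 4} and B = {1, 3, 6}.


A + B = {a + b : a ∈ A, b ∈ B}.
Enumerate all |A|·|B| = 3·3 = 9 pairs (a, b) and collect distinct sums.
a = -8: -8+1=-7, -8+3=-5, -8+6=-2
a = -3: -3+1=-2, -3+3=0, -3+6=3
a = 4: 4+1=5, 4+3=7, 4+6=10
Collecting distinct sums: A + B = {-7, -5, -2, 0, 3, 5, 7, 10}
|A + B| = 8

A + B = {-7, -5, -2, 0, 3, 5, 7, 10}


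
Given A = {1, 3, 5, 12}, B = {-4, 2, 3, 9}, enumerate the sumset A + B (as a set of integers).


A + B = {a + b : a ∈ A, b ∈ B}.
Enumerate all |A|·|B| = 4·4 = 16 pairs (a, b) and collect distinct sums.
a = 1: 1+-4=-3, 1+2=3, 1+3=4, 1+9=10
a = 3: 3+-4=-1, 3+2=5, 3+3=6, 3+9=12
a = 5: 5+-4=1, 5+2=7, 5+3=8, 5+9=14
a = 12: 12+-4=8, 12+2=14, 12+3=15, 12+9=21
Collecting distinct sums: A + B = {-3, -1, 1, 3, 4, 5, 6, 7, 8, 10, 12, 14, 15, 21}
|A + B| = 14

A + B = {-3, -1, 1, 3, 4, 5, 6, 7, 8, 10, 12, 14, 15, 21}


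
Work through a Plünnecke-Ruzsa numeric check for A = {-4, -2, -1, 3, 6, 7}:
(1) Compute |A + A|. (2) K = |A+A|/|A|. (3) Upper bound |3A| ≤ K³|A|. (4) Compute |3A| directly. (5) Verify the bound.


|A| = 6.
Step 1: Compute A + A by enumerating all 36 pairs.
A + A = {-8, -6, -5, -4, -3, -2, -1, 1, 2, 3, 4, 5, 6, 9, 10, 12, 13, 14}, so |A + A| = 18.
Step 2: Doubling constant K = |A + A|/|A| = 18/6 = 18/6 ≈ 3.0000.
Step 3: Plünnecke-Ruzsa gives |3A| ≤ K³·|A| = (3.0000)³ · 6 ≈ 162.0000.
Step 4: Compute 3A = A + A + A directly by enumerating all triples (a,b,c) ∈ A³; |3A| = 32.
Step 5: Check 32 ≤ 162.0000? Yes ✓.

K = 18/6, Plünnecke-Ruzsa bound K³|A| ≈ 162.0000, |3A| = 32, inequality holds.


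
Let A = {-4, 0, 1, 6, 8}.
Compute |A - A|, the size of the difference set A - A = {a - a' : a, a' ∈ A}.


A - A = {a - a' : a, a' ∈ A}; |A| = 5.
Bounds: 2|A|-1 ≤ |A - A| ≤ |A|² - |A| + 1, i.e. 9 ≤ |A - A| ≤ 21.
Note: 0 ∈ A - A always (from a - a). The set is symmetric: if d ∈ A - A then -d ∈ A - A.
Enumerate nonzero differences d = a - a' with a > a' (then include -d):
Positive differences: {1, 2, 4, 5, 6, 7, 8, 10, 12}
Full difference set: {0} ∪ (positive diffs) ∪ (negative diffs).
|A - A| = 1 + 2·9 = 19 (matches direct enumeration: 19).

|A - A| = 19


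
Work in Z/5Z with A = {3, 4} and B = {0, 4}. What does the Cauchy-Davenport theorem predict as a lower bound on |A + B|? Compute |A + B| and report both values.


Cauchy-Davenport: |A + B| ≥ min(p, |A| + |B| - 1) for A, B nonempty in Z/pZ.
|A| = 2, |B| = 2, p = 5.
CD lower bound = min(5, 2 + 2 - 1) = min(5, 3) = 3.
Compute A + B mod 5 directly:
a = 3: 3+0=3, 3+4=2
a = 4: 4+0=4, 4+4=3
A + B = {2, 3, 4}, so |A + B| = 3.
Verify: 3 ≥ 3? Yes ✓.

CD lower bound = 3, actual |A + B| = 3.


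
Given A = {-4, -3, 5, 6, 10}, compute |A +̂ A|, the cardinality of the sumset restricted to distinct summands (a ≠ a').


Restricted sumset: A +̂ A = {a + a' : a ∈ A, a' ∈ A, a ≠ a'}.
Equivalently, take A + A and drop any sum 2a that is achievable ONLY as a + a for a ∈ A (i.e. sums representable only with equal summands).
Enumerate pairs (a, a') with a < a' (symmetric, so each unordered pair gives one sum; this covers all a ≠ a'):
  -4 + -3 = -7
  -4 + 5 = 1
  -4 + 6 = 2
  -4 + 10 = 6
  -3 + 5 = 2
  -3 + 6 = 3
  -3 + 10 = 7
  5 + 6 = 11
  5 + 10 = 15
  6 + 10 = 16
Collected distinct sums: {-7, 1, 2, 3, 6, 7, 11, 15, 16}
|A +̂ A| = 9
(Reference bound: |A +̂ A| ≥ 2|A| - 3 for |A| ≥ 2, with |A| = 5 giving ≥ 7.)

|A +̂ A| = 9


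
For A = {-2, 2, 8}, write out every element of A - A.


A - A = {a - a' : a, a' ∈ A}.
Compute a - a' for each ordered pair (a, a'):
a = -2: -2--2=0, -2-2=-4, -2-8=-10
a = 2: 2--2=4, 2-2=0, 2-8=-6
a = 8: 8--2=10, 8-2=6, 8-8=0
Collecting distinct values (and noting 0 appears from a-a):
A - A = {-10, -6, -4, 0, 4, 6, 10}
|A - A| = 7

A - A = {-10, -6, -4, 0, 4, 6, 10}


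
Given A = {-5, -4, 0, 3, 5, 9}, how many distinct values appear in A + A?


A + A = {a + a' : a, a' ∈ A}; |A| = 6.
General bounds: 2|A| - 1 ≤ |A + A| ≤ |A|(|A|+1)/2, i.e. 11 ≤ |A + A| ≤ 21.
Lower bound 2|A|-1 is attained iff A is an arithmetic progression.
Enumerate sums a + a' for a ≤ a' (symmetric, so this suffices):
a = -5: -5+-5=-10, -5+-4=-9, -5+0=-5, -5+3=-2, -5+5=0, -5+9=4
a = -4: -4+-4=-8, -4+0=-4, -4+3=-1, -4+5=1, -4+9=5
a = 0: 0+0=0, 0+3=3, 0+5=5, 0+9=9
a = 3: 3+3=6, 3+5=8, 3+9=12
a = 5: 5+5=10, 5+9=14
a = 9: 9+9=18
Distinct sums: {-10, -9, -8, -5, -4, -2, -1, 0, 1, 3, 4, 5, 6, 8, 9, 10, 12, 14, 18}
|A + A| = 19

|A + A| = 19


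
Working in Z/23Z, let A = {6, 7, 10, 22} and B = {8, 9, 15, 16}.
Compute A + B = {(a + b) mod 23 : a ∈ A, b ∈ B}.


Work in Z/23Z: reduce every sum a + b modulo 23.
Enumerate all 16 pairs:
a = 6: 6+8=14, 6+9=15, 6+15=21, 6+16=22
a = 7: 7+8=15, 7+9=16, 7+15=22, 7+16=0
a = 10: 10+8=18, 10+9=19, 10+15=2, 10+16=3
a = 22: 22+8=7, 22+9=8, 22+15=14, 22+16=15
Distinct residues collected: {0, 2, 3, 7, 8, 14, 15, 16, 18, 19, 21, 22}
|A + B| = 12 (out of 23 total residues).

A + B = {0, 2, 3, 7, 8, 14, 15, 16, 18, 19, 21, 22}


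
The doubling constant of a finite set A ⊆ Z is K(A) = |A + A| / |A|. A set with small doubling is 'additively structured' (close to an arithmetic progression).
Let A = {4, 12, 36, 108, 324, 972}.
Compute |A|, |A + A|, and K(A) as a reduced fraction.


|A| = 6.
Compute A + A by enumerating all 36 pairs.
A + A = {8, 16, 24, 40, 48, 72, 112, 120, 144, 216, 328, 336, 360, 432, 648, 976, 984, 1008, 1080, 1296, 1944}, so |A + A| = 21.
K = |A + A| / |A| = 21/6 = 7/2 ≈ 3.5000.
Reference: AP of size 6 gives K = 11/6 ≈ 1.8333; a fully generic set of size 6 gives K ≈ 3.5000.

|A| = 6, |A + A| = 21, K = 21/6 = 7/2.


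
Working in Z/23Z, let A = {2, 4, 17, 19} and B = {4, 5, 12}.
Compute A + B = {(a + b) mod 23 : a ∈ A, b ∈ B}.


Work in Z/23Z: reduce every sum a + b modulo 23.
Enumerate all 12 pairs:
a = 2: 2+4=6, 2+5=7, 2+12=14
a = 4: 4+4=8, 4+5=9, 4+12=16
a = 17: 17+4=21, 17+5=22, 17+12=6
a = 19: 19+4=0, 19+5=1, 19+12=8
Distinct residues collected: {0, 1, 6, 7, 8, 9, 14, 16, 21, 22}
|A + B| = 10 (out of 23 total residues).

A + B = {0, 1, 6, 7, 8, 9, 14, 16, 21, 22}


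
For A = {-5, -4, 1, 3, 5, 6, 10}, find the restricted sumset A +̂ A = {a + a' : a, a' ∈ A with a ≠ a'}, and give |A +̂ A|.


Restricted sumset: A +̂ A = {a + a' : a ∈ A, a' ∈ A, a ≠ a'}.
Equivalently, take A + A and drop any sum 2a that is achievable ONLY as a + a for a ∈ A (i.e. sums representable only with equal summands).
Enumerate pairs (a, a') with a < a' (symmetric, so each unordered pair gives one sum; this covers all a ≠ a'):
  -5 + -4 = -9
  -5 + 1 = -4
  -5 + 3 = -2
  -5 + 5 = 0
  -5 + 6 = 1
  -5 + 10 = 5
  -4 + 1 = -3
  -4 + 3 = -1
  -4 + 5 = 1
  -4 + 6 = 2
  -4 + 10 = 6
  1 + 3 = 4
  1 + 5 = 6
  1 + 6 = 7
  1 + 10 = 11
  3 + 5 = 8
  3 + 6 = 9
  3 + 10 = 13
  5 + 6 = 11
  5 + 10 = 15
  6 + 10 = 16
Collected distinct sums: {-9, -4, -3, -2, -1, 0, 1, 2, 4, 5, 6, 7, 8, 9, 11, 13, 15, 16}
|A +̂ A| = 18
(Reference bound: |A +̂ A| ≥ 2|A| - 3 for |A| ≥ 2, with |A| = 7 giving ≥ 11.)

|A +̂ A| = 18


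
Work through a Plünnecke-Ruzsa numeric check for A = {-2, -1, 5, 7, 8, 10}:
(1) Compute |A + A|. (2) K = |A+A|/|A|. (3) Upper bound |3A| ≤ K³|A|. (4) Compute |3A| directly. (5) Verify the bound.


|A| = 6.
Step 1: Compute A + A by enumerating all 36 pairs.
A + A = {-4, -3, -2, 3, 4, 5, 6, 7, 8, 9, 10, 12, 13, 14, 15, 16, 17, 18, 20}, so |A + A| = 19.
Step 2: Doubling constant K = |A + A|/|A| = 19/6 = 19/6 ≈ 3.1667.
Step 3: Plünnecke-Ruzsa gives |3A| ≤ K³·|A| = (3.1667)³ · 6 ≈ 190.5278.
Step 4: Compute 3A = A + A + A directly by enumerating all triples (a,b,c) ∈ A³; |3A| = 33.
Step 5: Check 33 ≤ 190.5278? Yes ✓.

K = 19/6, Plünnecke-Ruzsa bound K³|A| ≈ 190.5278, |3A| = 33, inequality holds.


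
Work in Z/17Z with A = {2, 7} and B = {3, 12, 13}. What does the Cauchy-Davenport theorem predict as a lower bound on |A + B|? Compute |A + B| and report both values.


Cauchy-Davenport: |A + B| ≥ min(p, |A| + |B| - 1) for A, B nonempty in Z/pZ.
|A| = 2, |B| = 3, p = 17.
CD lower bound = min(17, 2 + 3 - 1) = min(17, 4) = 4.
Compute A + B mod 17 directly:
a = 2: 2+3=5, 2+12=14, 2+13=15
a = 7: 7+3=10, 7+12=2, 7+13=3
A + B = {2, 3, 5, 10, 14, 15}, so |A + B| = 6.
Verify: 6 ≥ 4? Yes ✓.

CD lower bound = 4, actual |A + B| = 6.


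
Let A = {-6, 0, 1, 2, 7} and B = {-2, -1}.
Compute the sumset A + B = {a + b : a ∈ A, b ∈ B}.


A + B = {a + b : a ∈ A, b ∈ B}.
Enumerate all |A|·|B| = 5·2 = 10 pairs (a, b) and collect distinct sums.
a = -6: -6+-2=-8, -6+-1=-7
a = 0: 0+-2=-2, 0+-1=-1
a = 1: 1+-2=-1, 1+-1=0
a = 2: 2+-2=0, 2+-1=1
a = 7: 7+-2=5, 7+-1=6
Collecting distinct sums: A + B = {-8, -7, -2, -1, 0, 1, 5, 6}
|A + B| = 8

A + B = {-8, -7, -2, -1, 0, 1, 5, 6}


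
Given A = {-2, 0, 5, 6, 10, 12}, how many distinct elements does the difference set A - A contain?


A - A = {a - a' : a, a' ∈ A}; |A| = 6.
Bounds: 2|A|-1 ≤ |A - A| ≤ |A|² - |A| + 1, i.e. 11 ≤ |A - A| ≤ 31.
Note: 0 ∈ A - A always (from a - a). The set is symmetric: if d ∈ A - A then -d ∈ A - A.
Enumerate nonzero differences d = a - a' with a > a' (then include -d):
Positive differences: {1, 2, 4, 5, 6, 7, 8, 10, 12, 14}
Full difference set: {0} ∪ (positive diffs) ∪ (negative diffs).
|A - A| = 1 + 2·10 = 21 (matches direct enumeration: 21).

|A - A| = 21


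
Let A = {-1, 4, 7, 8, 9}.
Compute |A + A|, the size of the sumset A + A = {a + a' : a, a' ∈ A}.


A + A = {a + a' : a, a' ∈ A}; |A| = 5.
General bounds: 2|A| - 1 ≤ |A + A| ≤ |A|(|A|+1)/2, i.e. 9 ≤ |A + A| ≤ 15.
Lower bound 2|A|-1 is attained iff A is an arithmetic progression.
Enumerate sums a + a' for a ≤ a' (symmetric, so this suffices):
a = -1: -1+-1=-2, -1+4=3, -1+7=6, -1+8=7, -1+9=8
a = 4: 4+4=8, 4+7=11, 4+8=12, 4+9=13
a = 7: 7+7=14, 7+8=15, 7+9=16
a = 8: 8+8=16, 8+9=17
a = 9: 9+9=18
Distinct sums: {-2, 3, 6, 7, 8, 11, 12, 13, 14, 15, 16, 17, 18}
|A + A| = 13

|A + A| = 13


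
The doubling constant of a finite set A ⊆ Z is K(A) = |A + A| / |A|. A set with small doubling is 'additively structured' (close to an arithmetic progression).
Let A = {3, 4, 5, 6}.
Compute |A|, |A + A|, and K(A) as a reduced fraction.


|A| = 4.
Compute A + A by enumerating all 16 pairs.
A + A = {6, 7, 8, 9, 10, 11, 12}, so |A + A| = 7.
K = |A + A| / |A| = 7/4 (already in lowest terms) ≈ 1.7500.
Reference: AP of size 4 gives K = 7/4 ≈ 1.7500; a fully generic set of size 4 gives K ≈ 2.5000.

|A| = 4, |A + A| = 7, K = 7/4.


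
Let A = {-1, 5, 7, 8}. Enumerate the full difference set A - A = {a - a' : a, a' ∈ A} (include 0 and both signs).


A - A = {a - a' : a, a' ∈ A}.
Compute a - a' for each ordered pair (a, a'):
a = -1: -1--1=0, -1-5=-6, -1-7=-8, -1-8=-9
a = 5: 5--1=6, 5-5=0, 5-7=-2, 5-8=-3
a = 7: 7--1=8, 7-5=2, 7-7=0, 7-8=-1
a = 8: 8--1=9, 8-5=3, 8-7=1, 8-8=0
Collecting distinct values (and noting 0 appears from a-a):
A - A = {-9, -8, -6, -3, -2, -1, 0, 1, 2, 3, 6, 8, 9}
|A - A| = 13

A - A = {-9, -8, -6, -3, -2, -1, 0, 1, 2, 3, 6, 8, 9}


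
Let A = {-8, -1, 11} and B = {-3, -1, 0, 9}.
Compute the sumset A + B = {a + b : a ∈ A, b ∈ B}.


A + B = {a + b : a ∈ A, b ∈ B}.
Enumerate all |A|·|B| = 3·4 = 12 pairs (a, b) and collect distinct sums.
a = -8: -8+-3=-11, -8+-1=-9, -8+0=-8, -8+9=1
a = -1: -1+-3=-4, -1+-1=-2, -1+0=-1, -1+9=8
a = 11: 11+-3=8, 11+-1=10, 11+0=11, 11+9=20
Collecting distinct sums: A + B = {-11, -9, -8, -4, -2, -1, 1, 8, 10, 11, 20}
|A + B| = 11

A + B = {-11, -9, -8, -4, -2, -1, 1, 8, 10, 11, 20}


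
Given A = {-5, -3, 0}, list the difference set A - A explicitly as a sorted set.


A - A = {a - a' : a, a' ∈ A}.
Compute a - a' for each ordered pair (a, a'):
a = -5: -5--5=0, -5--3=-2, -5-0=-5
a = -3: -3--5=2, -3--3=0, -3-0=-3
a = 0: 0--5=5, 0--3=3, 0-0=0
Collecting distinct values (and noting 0 appears from a-a):
A - A = {-5, -3, -2, 0, 2, 3, 5}
|A - A| = 7

A - A = {-5, -3, -2, 0, 2, 3, 5}


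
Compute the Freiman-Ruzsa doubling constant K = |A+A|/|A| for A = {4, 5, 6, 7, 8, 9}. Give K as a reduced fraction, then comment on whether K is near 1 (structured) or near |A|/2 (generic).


|A| = 6.
Compute A + A by enumerating all 36 pairs.
A + A = {8, 9, 10, 11, 12, 13, 14, 15, 16, 17, 18}, so |A + A| = 11.
K = |A + A| / |A| = 11/6 (already in lowest terms) ≈ 1.8333.
Reference: AP of size 6 gives K = 11/6 ≈ 1.8333; a fully generic set of size 6 gives K ≈ 3.5000.

|A| = 6, |A + A| = 11, K = 11/6.


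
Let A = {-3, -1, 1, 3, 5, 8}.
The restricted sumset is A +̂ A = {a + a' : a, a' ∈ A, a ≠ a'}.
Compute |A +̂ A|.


Restricted sumset: A +̂ A = {a + a' : a ∈ A, a' ∈ A, a ≠ a'}.
Equivalently, take A + A and drop any sum 2a that is achievable ONLY as a + a for a ∈ A (i.e. sums representable only with equal summands).
Enumerate pairs (a, a') with a < a' (symmetric, so each unordered pair gives one sum; this covers all a ≠ a'):
  -3 + -1 = -4
  -3 + 1 = -2
  -3 + 3 = 0
  -3 + 5 = 2
  -3 + 8 = 5
  -1 + 1 = 0
  -1 + 3 = 2
  -1 + 5 = 4
  -1 + 8 = 7
  1 + 3 = 4
  1 + 5 = 6
  1 + 8 = 9
  3 + 5 = 8
  3 + 8 = 11
  5 + 8 = 13
Collected distinct sums: {-4, -2, 0, 2, 4, 5, 6, 7, 8, 9, 11, 13}
|A +̂ A| = 12
(Reference bound: |A +̂ A| ≥ 2|A| - 3 for |A| ≥ 2, with |A| = 6 giving ≥ 9.)

|A +̂ A| = 12


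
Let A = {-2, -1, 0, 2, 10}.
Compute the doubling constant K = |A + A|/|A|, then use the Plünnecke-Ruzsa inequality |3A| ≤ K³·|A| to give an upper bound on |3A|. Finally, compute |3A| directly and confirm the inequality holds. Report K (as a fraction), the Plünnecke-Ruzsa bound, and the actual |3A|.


|A| = 5.
Step 1: Compute A + A by enumerating all 25 pairs.
A + A = {-4, -3, -2, -1, 0, 1, 2, 4, 8, 9, 10, 12, 20}, so |A + A| = 13.
Step 2: Doubling constant K = |A + A|/|A| = 13/5 = 13/5 ≈ 2.6000.
Step 3: Plünnecke-Ruzsa gives |3A| ≤ K³·|A| = (2.6000)³ · 5 ≈ 87.8800.
Step 4: Compute 3A = A + A + A directly by enumerating all triples (a,b,c) ∈ A³; |3A| = 24.
Step 5: Check 24 ≤ 87.8800? Yes ✓.

K = 13/5, Plünnecke-Ruzsa bound K³|A| ≈ 87.8800, |3A| = 24, inequality holds.


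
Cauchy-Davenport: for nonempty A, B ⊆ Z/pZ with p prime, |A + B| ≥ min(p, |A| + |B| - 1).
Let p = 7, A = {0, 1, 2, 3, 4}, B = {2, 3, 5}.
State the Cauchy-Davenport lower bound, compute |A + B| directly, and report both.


Cauchy-Davenport: |A + B| ≥ min(p, |A| + |B| - 1) for A, B nonempty in Z/pZ.
|A| = 5, |B| = 3, p = 7.
CD lower bound = min(7, 5 + 3 - 1) = min(7, 7) = 7.
Compute A + B mod 7 directly:
a = 0: 0+2=2, 0+3=3, 0+5=5
a = 1: 1+2=3, 1+3=4, 1+5=6
a = 2: 2+2=4, 2+3=5, 2+5=0
a = 3: 3+2=5, 3+3=6, 3+5=1
a = 4: 4+2=6, 4+3=0, 4+5=2
A + B = {0, 1, 2, 3, 4, 5, 6}, so |A + B| = 7.
Verify: 7 ≥ 7? Yes ✓.

CD lower bound = 7, actual |A + B| = 7.


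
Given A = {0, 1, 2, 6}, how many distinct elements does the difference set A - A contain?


A - A = {a - a' : a, a' ∈ A}; |A| = 4.
Bounds: 2|A|-1 ≤ |A - A| ≤ |A|² - |A| + 1, i.e. 7 ≤ |A - A| ≤ 13.
Note: 0 ∈ A - A always (from a - a). The set is symmetric: if d ∈ A - A then -d ∈ A - A.
Enumerate nonzero differences d = a - a' with a > a' (then include -d):
Positive differences: {1, 2, 4, 5, 6}
Full difference set: {0} ∪ (positive diffs) ∪ (negative diffs).
|A - A| = 1 + 2·5 = 11 (matches direct enumeration: 11).

|A - A| = 11


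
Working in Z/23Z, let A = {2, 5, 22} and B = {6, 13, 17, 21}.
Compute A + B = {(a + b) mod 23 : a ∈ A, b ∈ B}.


Work in Z/23Z: reduce every sum a + b modulo 23.
Enumerate all 12 pairs:
a = 2: 2+6=8, 2+13=15, 2+17=19, 2+21=0
a = 5: 5+6=11, 5+13=18, 5+17=22, 5+21=3
a = 22: 22+6=5, 22+13=12, 22+17=16, 22+21=20
Distinct residues collected: {0, 3, 5, 8, 11, 12, 15, 16, 18, 19, 20, 22}
|A + B| = 12 (out of 23 total residues).

A + B = {0, 3, 5, 8, 11, 12, 15, 16, 18, 19, 20, 22}


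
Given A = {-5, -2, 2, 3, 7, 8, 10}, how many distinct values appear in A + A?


A + A = {a + a' : a, a' ∈ A}; |A| = 7.
General bounds: 2|A| - 1 ≤ |A + A| ≤ |A|(|A|+1)/2, i.e. 13 ≤ |A + A| ≤ 28.
Lower bound 2|A|-1 is attained iff A is an arithmetic progression.
Enumerate sums a + a' for a ≤ a' (symmetric, so this suffices):
a = -5: -5+-5=-10, -5+-2=-7, -5+2=-3, -5+3=-2, -5+7=2, -5+8=3, -5+10=5
a = -2: -2+-2=-4, -2+2=0, -2+3=1, -2+7=5, -2+8=6, -2+10=8
a = 2: 2+2=4, 2+3=5, 2+7=9, 2+8=10, 2+10=12
a = 3: 3+3=6, 3+7=10, 3+8=11, 3+10=13
a = 7: 7+7=14, 7+8=15, 7+10=17
a = 8: 8+8=16, 8+10=18
a = 10: 10+10=20
Distinct sums: {-10, -7, -4, -3, -2, 0, 1, 2, 3, 4, 5, 6, 8, 9, 10, 11, 12, 13, 14, 15, 16, 17, 18, 20}
|A + A| = 24

|A + A| = 24


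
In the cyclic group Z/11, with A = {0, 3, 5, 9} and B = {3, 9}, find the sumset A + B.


Work in Z/11Z: reduce every sum a + b modulo 11.
Enumerate all 8 pairs:
a = 0: 0+3=3, 0+9=9
a = 3: 3+3=6, 3+9=1
a = 5: 5+3=8, 5+9=3
a = 9: 9+3=1, 9+9=7
Distinct residues collected: {1, 3, 6, 7, 8, 9}
|A + B| = 6 (out of 11 total residues).

A + B = {1, 3, 6, 7, 8, 9}


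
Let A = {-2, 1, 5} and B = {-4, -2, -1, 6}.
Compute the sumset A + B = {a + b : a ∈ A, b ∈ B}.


A + B = {a + b : a ∈ A, b ∈ B}.
Enumerate all |A|·|B| = 3·4 = 12 pairs (a, b) and collect distinct sums.
a = -2: -2+-4=-6, -2+-2=-4, -2+-1=-3, -2+6=4
a = 1: 1+-4=-3, 1+-2=-1, 1+-1=0, 1+6=7
a = 5: 5+-4=1, 5+-2=3, 5+-1=4, 5+6=11
Collecting distinct sums: A + B = {-6, -4, -3, -1, 0, 1, 3, 4, 7, 11}
|A + B| = 10

A + B = {-6, -4, -3, -1, 0, 1, 3, 4, 7, 11}
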